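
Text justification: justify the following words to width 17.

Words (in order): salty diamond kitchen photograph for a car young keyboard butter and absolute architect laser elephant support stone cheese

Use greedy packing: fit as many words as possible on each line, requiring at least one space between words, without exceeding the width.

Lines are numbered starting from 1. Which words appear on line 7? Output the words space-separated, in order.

Answer: architect laser

Derivation:
Line 1: ['salty', 'diamond'] (min_width=13, slack=4)
Line 2: ['kitchen'] (min_width=7, slack=10)
Line 3: ['photograph', 'for', 'a'] (min_width=16, slack=1)
Line 4: ['car', 'young'] (min_width=9, slack=8)
Line 5: ['keyboard', 'butter'] (min_width=15, slack=2)
Line 6: ['and', 'absolute'] (min_width=12, slack=5)
Line 7: ['architect', 'laser'] (min_width=15, slack=2)
Line 8: ['elephant', 'support'] (min_width=16, slack=1)
Line 9: ['stone', 'cheese'] (min_width=12, slack=5)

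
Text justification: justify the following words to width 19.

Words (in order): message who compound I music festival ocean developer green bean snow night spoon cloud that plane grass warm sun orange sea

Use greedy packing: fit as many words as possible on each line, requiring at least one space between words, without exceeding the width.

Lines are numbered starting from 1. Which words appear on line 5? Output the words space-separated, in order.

Line 1: ['message', 'who'] (min_width=11, slack=8)
Line 2: ['compound', 'I', 'music'] (min_width=16, slack=3)
Line 3: ['festival', 'ocean'] (min_width=14, slack=5)
Line 4: ['developer', 'green'] (min_width=15, slack=4)
Line 5: ['bean', 'snow', 'night'] (min_width=15, slack=4)
Line 6: ['spoon', 'cloud', 'that'] (min_width=16, slack=3)
Line 7: ['plane', 'grass', 'warm'] (min_width=16, slack=3)
Line 8: ['sun', 'orange', 'sea'] (min_width=14, slack=5)

Answer: bean snow night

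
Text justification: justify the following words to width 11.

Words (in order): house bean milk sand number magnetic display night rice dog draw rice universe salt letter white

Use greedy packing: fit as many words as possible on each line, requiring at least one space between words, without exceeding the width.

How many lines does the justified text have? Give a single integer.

Line 1: ['house', 'bean'] (min_width=10, slack=1)
Line 2: ['milk', 'sand'] (min_width=9, slack=2)
Line 3: ['number'] (min_width=6, slack=5)
Line 4: ['magnetic'] (min_width=8, slack=3)
Line 5: ['display'] (min_width=7, slack=4)
Line 6: ['night', 'rice'] (min_width=10, slack=1)
Line 7: ['dog', 'draw'] (min_width=8, slack=3)
Line 8: ['rice'] (min_width=4, slack=7)
Line 9: ['universe'] (min_width=8, slack=3)
Line 10: ['salt', 'letter'] (min_width=11, slack=0)
Line 11: ['white'] (min_width=5, slack=6)
Total lines: 11

Answer: 11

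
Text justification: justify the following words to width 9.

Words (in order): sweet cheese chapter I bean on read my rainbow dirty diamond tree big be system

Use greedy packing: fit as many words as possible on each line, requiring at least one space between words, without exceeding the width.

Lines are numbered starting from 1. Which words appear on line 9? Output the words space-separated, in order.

Line 1: ['sweet'] (min_width=5, slack=4)
Line 2: ['cheese'] (min_width=6, slack=3)
Line 3: ['chapter', 'I'] (min_width=9, slack=0)
Line 4: ['bean', 'on'] (min_width=7, slack=2)
Line 5: ['read', 'my'] (min_width=7, slack=2)
Line 6: ['rainbow'] (min_width=7, slack=2)
Line 7: ['dirty'] (min_width=5, slack=4)
Line 8: ['diamond'] (min_width=7, slack=2)
Line 9: ['tree', 'big'] (min_width=8, slack=1)
Line 10: ['be', 'system'] (min_width=9, slack=0)

Answer: tree big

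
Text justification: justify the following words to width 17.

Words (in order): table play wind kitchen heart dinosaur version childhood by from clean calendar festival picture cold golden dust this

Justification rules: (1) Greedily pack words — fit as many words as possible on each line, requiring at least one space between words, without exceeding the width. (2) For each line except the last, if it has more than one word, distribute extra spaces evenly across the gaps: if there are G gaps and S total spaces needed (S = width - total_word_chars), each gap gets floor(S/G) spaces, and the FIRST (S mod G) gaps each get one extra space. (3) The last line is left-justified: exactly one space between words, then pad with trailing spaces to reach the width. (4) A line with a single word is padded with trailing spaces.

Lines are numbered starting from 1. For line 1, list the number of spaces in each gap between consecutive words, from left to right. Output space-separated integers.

Answer: 2 2

Derivation:
Line 1: ['table', 'play', 'wind'] (min_width=15, slack=2)
Line 2: ['kitchen', 'heart'] (min_width=13, slack=4)
Line 3: ['dinosaur', 'version'] (min_width=16, slack=1)
Line 4: ['childhood', 'by', 'from'] (min_width=17, slack=0)
Line 5: ['clean', 'calendar'] (min_width=14, slack=3)
Line 6: ['festival', 'picture'] (min_width=16, slack=1)
Line 7: ['cold', 'golden', 'dust'] (min_width=16, slack=1)
Line 8: ['this'] (min_width=4, slack=13)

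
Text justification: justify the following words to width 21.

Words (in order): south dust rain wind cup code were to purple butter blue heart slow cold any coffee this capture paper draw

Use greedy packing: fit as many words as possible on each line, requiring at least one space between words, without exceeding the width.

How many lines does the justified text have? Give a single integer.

Line 1: ['south', 'dust', 'rain', 'wind'] (min_width=20, slack=1)
Line 2: ['cup', 'code', 'were', 'to'] (min_width=16, slack=5)
Line 3: ['purple', 'butter', 'blue'] (min_width=18, slack=3)
Line 4: ['heart', 'slow', 'cold', 'any'] (min_width=19, slack=2)
Line 5: ['coffee', 'this', 'capture'] (min_width=19, slack=2)
Line 6: ['paper', 'draw'] (min_width=10, slack=11)
Total lines: 6

Answer: 6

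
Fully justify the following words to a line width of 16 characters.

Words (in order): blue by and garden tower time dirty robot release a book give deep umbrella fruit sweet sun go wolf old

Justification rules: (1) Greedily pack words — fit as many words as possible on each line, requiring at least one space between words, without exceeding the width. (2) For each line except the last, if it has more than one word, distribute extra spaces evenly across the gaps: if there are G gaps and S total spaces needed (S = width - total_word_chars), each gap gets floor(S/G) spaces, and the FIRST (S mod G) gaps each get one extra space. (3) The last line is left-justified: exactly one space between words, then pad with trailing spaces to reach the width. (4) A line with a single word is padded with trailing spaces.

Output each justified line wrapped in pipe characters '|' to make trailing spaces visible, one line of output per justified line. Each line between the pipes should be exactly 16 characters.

Answer: |blue    by   and|
|garden     tower|
|time dirty robot|
|release  a  book|
|give        deep|
|umbrella   fruit|
|sweet   sun   go|
|wolf old        |

Derivation:
Line 1: ['blue', 'by', 'and'] (min_width=11, slack=5)
Line 2: ['garden', 'tower'] (min_width=12, slack=4)
Line 3: ['time', 'dirty', 'robot'] (min_width=16, slack=0)
Line 4: ['release', 'a', 'book'] (min_width=14, slack=2)
Line 5: ['give', 'deep'] (min_width=9, slack=7)
Line 6: ['umbrella', 'fruit'] (min_width=14, slack=2)
Line 7: ['sweet', 'sun', 'go'] (min_width=12, slack=4)
Line 8: ['wolf', 'old'] (min_width=8, slack=8)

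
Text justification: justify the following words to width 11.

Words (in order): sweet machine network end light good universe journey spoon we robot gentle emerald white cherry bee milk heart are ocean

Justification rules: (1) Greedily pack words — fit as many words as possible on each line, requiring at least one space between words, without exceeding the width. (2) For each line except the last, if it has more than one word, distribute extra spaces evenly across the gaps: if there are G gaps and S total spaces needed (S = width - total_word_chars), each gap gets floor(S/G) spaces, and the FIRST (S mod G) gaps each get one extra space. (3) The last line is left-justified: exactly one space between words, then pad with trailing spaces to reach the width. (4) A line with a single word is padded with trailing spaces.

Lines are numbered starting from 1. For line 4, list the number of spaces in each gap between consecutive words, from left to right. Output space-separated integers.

Answer: 2

Derivation:
Line 1: ['sweet'] (min_width=5, slack=6)
Line 2: ['machine'] (min_width=7, slack=4)
Line 3: ['network', 'end'] (min_width=11, slack=0)
Line 4: ['light', 'good'] (min_width=10, slack=1)
Line 5: ['universe'] (min_width=8, slack=3)
Line 6: ['journey'] (min_width=7, slack=4)
Line 7: ['spoon', 'we'] (min_width=8, slack=3)
Line 8: ['robot'] (min_width=5, slack=6)
Line 9: ['gentle'] (min_width=6, slack=5)
Line 10: ['emerald'] (min_width=7, slack=4)
Line 11: ['white'] (min_width=5, slack=6)
Line 12: ['cherry', 'bee'] (min_width=10, slack=1)
Line 13: ['milk', 'heart'] (min_width=10, slack=1)
Line 14: ['are', 'ocean'] (min_width=9, slack=2)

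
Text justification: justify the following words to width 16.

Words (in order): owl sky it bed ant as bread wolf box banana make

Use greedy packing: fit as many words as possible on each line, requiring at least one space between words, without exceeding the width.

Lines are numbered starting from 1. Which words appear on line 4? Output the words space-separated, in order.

Line 1: ['owl', 'sky', 'it', 'bed'] (min_width=14, slack=2)
Line 2: ['ant', 'as', 'bread'] (min_width=12, slack=4)
Line 3: ['wolf', 'box', 'banana'] (min_width=15, slack=1)
Line 4: ['make'] (min_width=4, slack=12)

Answer: make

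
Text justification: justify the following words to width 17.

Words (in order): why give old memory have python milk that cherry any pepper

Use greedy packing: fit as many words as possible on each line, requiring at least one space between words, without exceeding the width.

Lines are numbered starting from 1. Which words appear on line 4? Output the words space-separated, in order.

Line 1: ['why', 'give', 'old'] (min_width=12, slack=5)
Line 2: ['memory', 'have'] (min_width=11, slack=6)
Line 3: ['python', 'milk', 'that'] (min_width=16, slack=1)
Line 4: ['cherry', 'any', 'pepper'] (min_width=17, slack=0)

Answer: cherry any pepper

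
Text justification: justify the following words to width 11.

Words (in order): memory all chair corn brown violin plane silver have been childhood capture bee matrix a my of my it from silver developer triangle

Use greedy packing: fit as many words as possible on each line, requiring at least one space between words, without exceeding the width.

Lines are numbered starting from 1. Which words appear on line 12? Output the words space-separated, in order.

Line 1: ['memory', 'all'] (min_width=10, slack=1)
Line 2: ['chair', 'corn'] (min_width=10, slack=1)
Line 3: ['brown'] (min_width=5, slack=6)
Line 4: ['violin'] (min_width=6, slack=5)
Line 5: ['plane'] (min_width=5, slack=6)
Line 6: ['silver', 'have'] (min_width=11, slack=0)
Line 7: ['been'] (min_width=4, slack=7)
Line 8: ['childhood'] (min_width=9, slack=2)
Line 9: ['capture', 'bee'] (min_width=11, slack=0)
Line 10: ['matrix', 'a', 'my'] (min_width=11, slack=0)
Line 11: ['of', 'my', 'it'] (min_width=8, slack=3)
Line 12: ['from', 'silver'] (min_width=11, slack=0)
Line 13: ['developer'] (min_width=9, slack=2)
Line 14: ['triangle'] (min_width=8, slack=3)

Answer: from silver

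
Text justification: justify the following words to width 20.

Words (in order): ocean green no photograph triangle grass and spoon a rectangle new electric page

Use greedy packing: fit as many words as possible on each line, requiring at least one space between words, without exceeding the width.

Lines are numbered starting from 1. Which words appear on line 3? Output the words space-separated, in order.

Answer: grass and spoon a

Derivation:
Line 1: ['ocean', 'green', 'no'] (min_width=14, slack=6)
Line 2: ['photograph', 'triangle'] (min_width=19, slack=1)
Line 3: ['grass', 'and', 'spoon', 'a'] (min_width=17, slack=3)
Line 4: ['rectangle', 'new'] (min_width=13, slack=7)
Line 5: ['electric', 'page'] (min_width=13, slack=7)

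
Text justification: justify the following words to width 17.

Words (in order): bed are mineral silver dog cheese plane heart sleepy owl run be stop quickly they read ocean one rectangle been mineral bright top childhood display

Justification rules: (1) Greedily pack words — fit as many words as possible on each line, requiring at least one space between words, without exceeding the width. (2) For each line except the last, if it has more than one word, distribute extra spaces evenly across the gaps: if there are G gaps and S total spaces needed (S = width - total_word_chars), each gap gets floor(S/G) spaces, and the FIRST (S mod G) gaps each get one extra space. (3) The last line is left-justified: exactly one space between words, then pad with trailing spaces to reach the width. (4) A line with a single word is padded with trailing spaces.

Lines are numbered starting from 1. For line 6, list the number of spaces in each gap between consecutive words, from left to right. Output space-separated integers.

Answer: 3 2

Derivation:
Line 1: ['bed', 'are', 'mineral'] (min_width=15, slack=2)
Line 2: ['silver', 'dog', 'cheese'] (min_width=17, slack=0)
Line 3: ['plane', 'heart'] (min_width=11, slack=6)
Line 4: ['sleepy', 'owl', 'run', 'be'] (min_width=17, slack=0)
Line 5: ['stop', 'quickly', 'they'] (min_width=17, slack=0)
Line 6: ['read', 'ocean', 'one'] (min_width=14, slack=3)
Line 7: ['rectangle', 'been'] (min_width=14, slack=3)
Line 8: ['mineral', 'bright'] (min_width=14, slack=3)
Line 9: ['top', 'childhood'] (min_width=13, slack=4)
Line 10: ['display'] (min_width=7, slack=10)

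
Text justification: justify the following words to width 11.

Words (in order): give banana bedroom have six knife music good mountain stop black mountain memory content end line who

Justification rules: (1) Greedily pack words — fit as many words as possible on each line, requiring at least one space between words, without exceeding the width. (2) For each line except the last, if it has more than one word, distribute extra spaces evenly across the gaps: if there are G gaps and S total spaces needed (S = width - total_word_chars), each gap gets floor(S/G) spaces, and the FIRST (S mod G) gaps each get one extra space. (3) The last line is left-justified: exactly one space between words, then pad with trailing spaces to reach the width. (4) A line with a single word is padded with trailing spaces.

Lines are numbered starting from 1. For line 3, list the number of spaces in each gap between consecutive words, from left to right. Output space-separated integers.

Line 1: ['give', 'banana'] (min_width=11, slack=0)
Line 2: ['bedroom'] (min_width=7, slack=4)
Line 3: ['have', 'six'] (min_width=8, slack=3)
Line 4: ['knife', 'music'] (min_width=11, slack=0)
Line 5: ['good'] (min_width=4, slack=7)
Line 6: ['mountain'] (min_width=8, slack=3)
Line 7: ['stop', 'black'] (min_width=10, slack=1)
Line 8: ['mountain'] (min_width=8, slack=3)
Line 9: ['memory'] (min_width=6, slack=5)
Line 10: ['content', 'end'] (min_width=11, slack=0)
Line 11: ['line', 'who'] (min_width=8, slack=3)

Answer: 4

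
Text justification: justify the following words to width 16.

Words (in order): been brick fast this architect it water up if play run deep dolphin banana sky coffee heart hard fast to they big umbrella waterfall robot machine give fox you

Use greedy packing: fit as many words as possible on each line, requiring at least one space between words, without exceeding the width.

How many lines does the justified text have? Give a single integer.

Line 1: ['been', 'brick', 'fast'] (min_width=15, slack=1)
Line 2: ['this', 'architect'] (min_width=14, slack=2)
Line 3: ['it', 'water', 'up', 'if'] (min_width=14, slack=2)
Line 4: ['play', 'run', 'deep'] (min_width=13, slack=3)
Line 5: ['dolphin', 'banana'] (min_width=14, slack=2)
Line 6: ['sky', 'coffee', 'heart'] (min_width=16, slack=0)
Line 7: ['hard', 'fast', 'to'] (min_width=12, slack=4)
Line 8: ['they', 'big'] (min_width=8, slack=8)
Line 9: ['umbrella'] (min_width=8, slack=8)
Line 10: ['waterfall', 'robot'] (min_width=15, slack=1)
Line 11: ['machine', 'give', 'fox'] (min_width=16, slack=0)
Line 12: ['you'] (min_width=3, slack=13)
Total lines: 12

Answer: 12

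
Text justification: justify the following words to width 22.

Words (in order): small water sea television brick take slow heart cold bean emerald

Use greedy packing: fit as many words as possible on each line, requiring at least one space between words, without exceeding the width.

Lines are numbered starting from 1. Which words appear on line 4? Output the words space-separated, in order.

Answer: emerald

Derivation:
Line 1: ['small', 'water', 'sea'] (min_width=15, slack=7)
Line 2: ['television', 'brick', 'take'] (min_width=21, slack=1)
Line 3: ['slow', 'heart', 'cold', 'bean'] (min_width=20, slack=2)
Line 4: ['emerald'] (min_width=7, slack=15)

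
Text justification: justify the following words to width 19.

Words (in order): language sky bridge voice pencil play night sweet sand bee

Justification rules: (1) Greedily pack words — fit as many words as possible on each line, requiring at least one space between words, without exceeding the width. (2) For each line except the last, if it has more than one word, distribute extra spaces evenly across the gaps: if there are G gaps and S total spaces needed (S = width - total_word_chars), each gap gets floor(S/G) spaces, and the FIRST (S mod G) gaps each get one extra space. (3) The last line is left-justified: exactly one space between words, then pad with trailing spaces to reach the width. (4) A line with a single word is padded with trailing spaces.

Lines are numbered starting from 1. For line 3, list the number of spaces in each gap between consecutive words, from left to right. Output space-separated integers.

Line 1: ['language', 'sky', 'bridge'] (min_width=19, slack=0)
Line 2: ['voice', 'pencil', 'play'] (min_width=17, slack=2)
Line 3: ['night', 'sweet', 'sand'] (min_width=16, slack=3)
Line 4: ['bee'] (min_width=3, slack=16)

Answer: 3 2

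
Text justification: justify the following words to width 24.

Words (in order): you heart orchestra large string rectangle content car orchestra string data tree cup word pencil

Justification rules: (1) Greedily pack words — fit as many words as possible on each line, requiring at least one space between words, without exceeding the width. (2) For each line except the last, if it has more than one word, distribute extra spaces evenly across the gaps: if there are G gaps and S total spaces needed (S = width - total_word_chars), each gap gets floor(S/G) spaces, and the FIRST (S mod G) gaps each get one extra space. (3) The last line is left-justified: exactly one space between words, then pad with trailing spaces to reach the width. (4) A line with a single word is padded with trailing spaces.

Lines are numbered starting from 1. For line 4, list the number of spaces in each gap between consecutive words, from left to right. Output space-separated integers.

Answer: 3 2 2

Derivation:
Line 1: ['you', 'heart', 'orchestra'] (min_width=19, slack=5)
Line 2: ['large', 'string', 'rectangle'] (min_width=22, slack=2)
Line 3: ['content', 'car', 'orchestra'] (min_width=21, slack=3)
Line 4: ['string', 'data', 'tree', 'cup'] (min_width=20, slack=4)
Line 5: ['word', 'pencil'] (min_width=11, slack=13)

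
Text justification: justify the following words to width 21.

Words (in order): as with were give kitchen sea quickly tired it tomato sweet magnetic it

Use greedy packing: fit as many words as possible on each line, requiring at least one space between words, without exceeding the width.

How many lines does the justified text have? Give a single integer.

Line 1: ['as', 'with', 'were', 'give'] (min_width=17, slack=4)
Line 2: ['kitchen', 'sea', 'quickly'] (min_width=19, slack=2)
Line 3: ['tired', 'it', 'tomato', 'sweet'] (min_width=21, slack=0)
Line 4: ['magnetic', 'it'] (min_width=11, slack=10)
Total lines: 4

Answer: 4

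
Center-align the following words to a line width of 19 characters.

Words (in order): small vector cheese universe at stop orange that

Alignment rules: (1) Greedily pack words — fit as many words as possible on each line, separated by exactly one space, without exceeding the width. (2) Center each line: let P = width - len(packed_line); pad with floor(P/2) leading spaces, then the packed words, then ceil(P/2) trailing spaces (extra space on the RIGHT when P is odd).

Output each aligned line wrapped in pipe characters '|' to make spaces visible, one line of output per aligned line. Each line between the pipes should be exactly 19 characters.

Line 1: ['small', 'vector', 'cheese'] (min_width=19, slack=0)
Line 2: ['universe', 'at', 'stop'] (min_width=16, slack=3)
Line 3: ['orange', 'that'] (min_width=11, slack=8)

Answer: |small vector cheese|
| universe at stop  |
|    orange that    |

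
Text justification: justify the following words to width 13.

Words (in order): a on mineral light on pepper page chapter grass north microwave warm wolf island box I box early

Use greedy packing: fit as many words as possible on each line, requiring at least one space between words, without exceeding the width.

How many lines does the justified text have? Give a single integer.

Answer: 9

Derivation:
Line 1: ['a', 'on', 'mineral'] (min_width=12, slack=1)
Line 2: ['light', 'on'] (min_width=8, slack=5)
Line 3: ['pepper', 'page'] (min_width=11, slack=2)
Line 4: ['chapter', 'grass'] (min_width=13, slack=0)
Line 5: ['north'] (min_width=5, slack=8)
Line 6: ['microwave'] (min_width=9, slack=4)
Line 7: ['warm', 'wolf'] (min_width=9, slack=4)
Line 8: ['island', 'box', 'I'] (min_width=12, slack=1)
Line 9: ['box', 'early'] (min_width=9, slack=4)
Total lines: 9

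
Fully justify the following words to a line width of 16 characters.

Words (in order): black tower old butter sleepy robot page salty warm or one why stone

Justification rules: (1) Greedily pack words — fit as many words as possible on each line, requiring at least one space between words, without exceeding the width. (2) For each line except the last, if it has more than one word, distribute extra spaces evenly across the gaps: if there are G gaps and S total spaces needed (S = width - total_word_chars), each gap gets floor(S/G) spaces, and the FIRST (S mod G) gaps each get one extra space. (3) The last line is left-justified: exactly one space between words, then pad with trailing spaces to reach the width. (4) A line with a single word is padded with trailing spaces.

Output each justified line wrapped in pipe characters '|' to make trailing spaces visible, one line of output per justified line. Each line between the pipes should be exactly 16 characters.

Answer: |black  tower old|
|butter    sleepy|
|robot page salty|
|warm  or one why|
|stone           |

Derivation:
Line 1: ['black', 'tower', 'old'] (min_width=15, slack=1)
Line 2: ['butter', 'sleepy'] (min_width=13, slack=3)
Line 3: ['robot', 'page', 'salty'] (min_width=16, slack=0)
Line 4: ['warm', 'or', 'one', 'why'] (min_width=15, slack=1)
Line 5: ['stone'] (min_width=5, slack=11)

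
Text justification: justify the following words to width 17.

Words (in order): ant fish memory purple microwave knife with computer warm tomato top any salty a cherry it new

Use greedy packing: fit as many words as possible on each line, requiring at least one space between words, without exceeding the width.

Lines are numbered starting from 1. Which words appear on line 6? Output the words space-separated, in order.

Answer: salty a cherry it

Derivation:
Line 1: ['ant', 'fish', 'memory'] (min_width=15, slack=2)
Line 2: ['purple', 'microwave'] (min_width=16, slack=1)
Line 3: ['knife', 'with'] (min_width=10, slack=7)
Line 4: ['computer', 'warm'] (min_width=13, slack=4)
Line 5: ['tomato', 'top', 'any'] (min_width=14, slack=3)
Line 6: ['salty', 'a', 'cherry', 'it'] (min_width=17, slack=0)
Line 7: ['new'] (min_width=3, slack=14)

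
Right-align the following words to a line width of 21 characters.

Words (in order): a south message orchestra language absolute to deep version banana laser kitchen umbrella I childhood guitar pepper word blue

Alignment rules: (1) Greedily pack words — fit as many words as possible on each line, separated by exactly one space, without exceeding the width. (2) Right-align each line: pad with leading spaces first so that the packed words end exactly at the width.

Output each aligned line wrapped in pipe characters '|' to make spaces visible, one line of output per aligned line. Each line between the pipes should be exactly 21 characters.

Answer: |      a south message|
|   orchestra language|
|     absolute to deep|
| version banana laser|
|   kitchen umbrella I|
|     childhood guitar|
|     pepper word blue|

Derivation:
Line 1: ['a', 'south', 'message'] (min_width=15, slack=6)
Line 2: ['orchestra', 'language'] (min_width=18, slack=3)
Line 3: ['absolute', 'to', 'deep'] (min_width=16, slack=5)
Line 4: ['version', 'banana', 'laser'] (min_width=20, slack=1)
Line 5: ['kitchen', 'umbrella', 'I'] (min_width=18, slack=3)
Line 6: ['childhood', 'guitar'] (min_width=16, slack=5)
Line 7: ['pepper', 'word', 'blue'] (min_width=16, slack=5)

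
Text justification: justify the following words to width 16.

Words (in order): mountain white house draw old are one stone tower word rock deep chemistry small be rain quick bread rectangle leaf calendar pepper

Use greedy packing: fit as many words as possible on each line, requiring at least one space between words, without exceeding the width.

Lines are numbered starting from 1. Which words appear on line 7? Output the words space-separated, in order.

Line 1: ['mountain', 'white'] (min_width=14, slack=2)
Line 2: ['house', 'draw', 'old'] (min_width=14, slack=2)
Line 3: ['are', 'one', 'stone'] (min_width=13, slack=3)
Line 4: ['tower', 'word', 'rock'] (min_width=15, slack=1)
Line 5: ['deep', 'chemistry'] (min_width=14, slack=2)
Line 6: ['small', 'be', 'rain'] (min_width=13, slack=3)
Line 7: ['quick', 'bread'] (min_width=11, slack=5)
Line 8: ['rectangle', 'leaf'] (min_width=14, slack=2)
Line 9: ['calendar', 'pepper'] (min_width=15, slack=1)

Answer: quick bread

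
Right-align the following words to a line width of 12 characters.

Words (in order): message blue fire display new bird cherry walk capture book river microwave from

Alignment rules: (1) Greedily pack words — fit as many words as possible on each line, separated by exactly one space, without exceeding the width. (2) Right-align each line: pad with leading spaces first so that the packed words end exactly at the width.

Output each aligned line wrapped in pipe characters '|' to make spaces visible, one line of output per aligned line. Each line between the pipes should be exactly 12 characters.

Line 1: ['message', 'blue'] (min_width=12, slack=0)
Line 2: ['fire', 'display'] (min_width=12, slack=0)
Line 3: ['new', 'bird'] (min_width=8, slack=4)
Line 4: ['cherry', 'walk'] (min_width=11, slack=1)
Line 5: ['capture', 'book'] (min_width=12, slack=0)
Line 6: ['river'] (min_width=5, slack=7)
Line 7: ['microwave'] (min_width=9, slack=3)
Line 8: ['from'] (min_width=4, slack=8)

Answer: |message blue|
|fire display|
|    new bird|
| cherry walk|
|capture book|
|       river|
|   microwave|
|        from|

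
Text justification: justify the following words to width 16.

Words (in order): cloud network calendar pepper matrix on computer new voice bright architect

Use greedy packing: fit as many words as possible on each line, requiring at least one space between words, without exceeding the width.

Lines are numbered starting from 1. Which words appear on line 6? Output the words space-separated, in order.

Line 1: ['cloud', 'network'] (min_width=13, slack=3)
Line 2: ['calendar', 'pepper'] (min_width=15, slack=1)
Line 3: ['matrix', 'on'] (min_width=9, slack=7)
Line 4: ['computer', 'new'] (min_width=12, slack=4)
Line 5: ['voice', 'bright'] (min_width=12, slack=4)
Line 6: ['architect'] (min_width=9, slack=7)

Answer: architect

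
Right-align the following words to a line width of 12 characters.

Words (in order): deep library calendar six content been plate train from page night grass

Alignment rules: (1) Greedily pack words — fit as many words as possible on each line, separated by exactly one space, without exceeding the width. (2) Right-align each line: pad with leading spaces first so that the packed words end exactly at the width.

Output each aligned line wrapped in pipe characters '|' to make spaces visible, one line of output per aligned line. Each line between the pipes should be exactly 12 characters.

Line 1: ['deep', 'library'] (min_width=12, slack=0)
Line 2: ['calendar', 'six'] (min_width=12, slack=0)
Line 3: ['content', 'been'] (min_width=12, slack=0)
Line 4: ['plate', 'train'] (min_width=11, slack=1)
Line 5: ['from', 'page'] (min_width=9, slack=3)
Line 6: ['night', 'grass'] (min_width=11, slack=1)

Answer: |deep library|
|calendar six|
|content been|
| plate train|
|   from page|
| night grass|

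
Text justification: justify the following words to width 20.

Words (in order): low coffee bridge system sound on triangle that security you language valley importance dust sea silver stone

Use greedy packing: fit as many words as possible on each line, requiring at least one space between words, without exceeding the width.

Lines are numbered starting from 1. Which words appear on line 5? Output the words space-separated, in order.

Answer: language valley

Derivation:
Line 1: ['low', 'coffee', 'bridge'] (min_width=17, slack=3)
Line 2: ['system', 'sound', 'on'] (min_width=15, slack=5)
Line 3: ['triangle', 'that'] (min_width=13, slack=7)
Line 4: ['security', 'you'] (min_width=12, slack=8)
Line 5: ['language', 'valley'] (min_width=15, slack=5)
Line 6: ['importance', 'dust', 'sea'] (min_width=19, slack=1)
Line 7: ['silver', 'stone'] (min_width=12, slack=8)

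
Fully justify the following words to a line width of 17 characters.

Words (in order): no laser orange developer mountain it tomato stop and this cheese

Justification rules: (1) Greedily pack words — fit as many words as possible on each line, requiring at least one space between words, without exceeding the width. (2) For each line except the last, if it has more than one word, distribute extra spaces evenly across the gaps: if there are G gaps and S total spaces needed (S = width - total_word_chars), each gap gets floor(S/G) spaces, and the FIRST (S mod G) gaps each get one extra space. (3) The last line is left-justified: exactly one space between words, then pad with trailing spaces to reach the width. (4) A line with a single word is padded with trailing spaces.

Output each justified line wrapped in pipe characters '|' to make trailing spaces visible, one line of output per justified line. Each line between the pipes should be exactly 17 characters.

Line 1: ['no', 'laser', 'orange'] (min_width=15, slack=2)
Line 2: ['developer'] (min_width=9, slack=8)
Line 3: ['mountain', 'it'] (min_width=11, slack=6)
Line 4: ['tomato', 'stop', 'and'] (min_width=15, slack=2)
Line 5: ['this', 'cheese'] (min_width=11, slack=6)

Answer: |no  laser  orange|
|developer        |
|mountain       it|
|tomato  stop  and|
|this cheese      |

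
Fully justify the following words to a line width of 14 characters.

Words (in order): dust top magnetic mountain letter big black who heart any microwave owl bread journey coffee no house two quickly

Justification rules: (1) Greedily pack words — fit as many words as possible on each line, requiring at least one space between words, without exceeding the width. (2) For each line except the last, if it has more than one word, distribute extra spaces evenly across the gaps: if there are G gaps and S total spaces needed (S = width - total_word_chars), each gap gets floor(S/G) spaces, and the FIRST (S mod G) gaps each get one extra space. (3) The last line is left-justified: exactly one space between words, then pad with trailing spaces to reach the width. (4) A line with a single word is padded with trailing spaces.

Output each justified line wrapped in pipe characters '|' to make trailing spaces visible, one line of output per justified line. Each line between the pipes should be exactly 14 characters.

Line 1: ['dust', 'top'] (min_width=8, slack=6)
Line 2: ['magnetic'] (min_width=8, slack=6)
Line 3: ['mountain'] (min_width=8, slack=6)
Line 4: ['letter', 'big'] (min_width=10, slack=4)
Line 5: ['black', 'who'] (min_width=9, slack=5)
Line 6: ['heart', 'any'] (min_width=9, slack=5)
Line 7: ['microwave', 'owl'] (min_width=13, slack=1)
Line 8: ['bread', 'journey'] (min_width=13, slack=1)
Line 9: ['coffee', 'no'] (min_width=9, slack=5)
Line 10: ['house', 'two'] (min_width=9, slack=5)
Line 11: ['quickly'] (min_width=7, slack=7)

Answer: |dust       top|
|magnetic      |
|mountain      |
|letter     big|
|black      who|
|heart      any|
|microwave  owl|
|bread  journey|
|coffee      no|
|house      two|
|quickly       |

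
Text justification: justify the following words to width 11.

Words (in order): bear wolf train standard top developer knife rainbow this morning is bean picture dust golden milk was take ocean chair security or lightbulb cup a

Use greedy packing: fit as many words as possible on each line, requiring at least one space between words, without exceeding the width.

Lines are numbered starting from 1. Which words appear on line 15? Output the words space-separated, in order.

Line 1: ['bear', 'wolf'] (min_width=9, slack=2)
Line 2: ['train'] (min_width=5, slack=6)
Line 3: ['standard'] (min_width=8, slack=3)
Line 4: ['top'] (min_width=3, slack=8)
Line 5: ['developer'] (min_width=9, slack=2)
Line 6: ['knife'] (min_width=5, slack=6)
Line 7: ['rainbow'] (min_width=7, slack=4)
Line 8: ['this'] (min_width=4, slack=7)
Line 9: ['morning', 'is'] (min_width=10, slack=1)
Line 10: ['bean'] (min_width=4, slack=7)
Line 11: ['picture'] (min_width=7, slack=4)
Line 12: ['dust', 'golden'] (min_width=11, slack=0)
Line 13: ['milk', 'was'] (min_width=8, slack=3)
Line 14: ['take', 'ocean'] (min_width=10, slack=1)
Line 15: ['chair'] (min_width=5, slack=6)
Line 16: ['security', 'or'] (min_width=11, slack=0)
Line 17: ['lightbulb'] (min_width=9, slack=2)
Line 18: ['cup', 'a'] (min_width=5, slack=6)

Answer: chair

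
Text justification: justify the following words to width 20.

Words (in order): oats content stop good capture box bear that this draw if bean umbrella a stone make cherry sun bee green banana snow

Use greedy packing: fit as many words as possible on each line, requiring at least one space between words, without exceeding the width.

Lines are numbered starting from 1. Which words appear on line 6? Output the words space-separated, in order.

Line 1: ['oats', 'content', 'stop'] (min_width=17, slack=3)
Line 2: ['good', 'capture', 'box'] (min_width=16, slack=4)
Line 3: ['bear', 'that', 'this', 'draw'] (min_width=19, slack=1)
Line 4: ['if', 'bean', 'umbrella', 'a'] (min_width=18, slack=2)
Line 5: ['stone', 'make', 'cherry'] (min_width=17, slack=3)
Line 6: ['sun', 'bee', 'green', 'banana'] (min_width=20, slack=0)
Line 7: ['snow'] (min_width=4, slack=16)

Answer: sun bee green banana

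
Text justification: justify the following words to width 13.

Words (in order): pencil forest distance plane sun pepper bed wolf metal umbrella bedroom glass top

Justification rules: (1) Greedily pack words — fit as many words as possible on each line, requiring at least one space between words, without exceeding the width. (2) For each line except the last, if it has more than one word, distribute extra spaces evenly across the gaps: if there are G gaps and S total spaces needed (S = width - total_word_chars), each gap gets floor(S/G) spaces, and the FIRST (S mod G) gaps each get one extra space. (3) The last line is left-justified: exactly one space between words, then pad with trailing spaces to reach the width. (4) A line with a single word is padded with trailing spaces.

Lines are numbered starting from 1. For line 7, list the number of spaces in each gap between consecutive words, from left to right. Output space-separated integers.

Line 1: ['pencil', 'forest'] (min_width=13, slack=0)
Line 2: ['distance'] (min_width=8, slack=5)
Line 3: ['plane', 'sun'] (min_width=9, slack=4)
Line 4: ['pepper', 'bed'] (min_width=10, slack=3)
Line 5: ['wolf', 'metal'] (min_width=10, slack=3)
Line 6: ['umbrella'] (min_width=8, slack=5)
Line 7: ['bedroom', 'glass'] (min_width=13, slack=0)
Line 8: ['top'] (min_width=3, slack=10)

Answer: 1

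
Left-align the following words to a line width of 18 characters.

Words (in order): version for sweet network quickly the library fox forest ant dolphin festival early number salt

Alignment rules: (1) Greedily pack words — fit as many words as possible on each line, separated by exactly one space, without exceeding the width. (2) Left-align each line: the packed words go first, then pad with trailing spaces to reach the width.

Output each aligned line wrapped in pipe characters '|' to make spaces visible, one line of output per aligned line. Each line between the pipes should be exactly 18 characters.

Answer: |version for sweet |
|network quickly   |
|the library fox   |
|forest ant dolphin|
|festival early    |
|number salt       |

Derivation:
Line 1: ['version', 'for', 'sweet'] (min_width=17, slack=1)
Line 2: ['network', 'quickly'] (min_width=15, slack=3)
Line 3: ['the', 'library', 'fox'] (min_width=15, slack=3)
Line 4: ['forest', 'ant', 'dolphin'] (min_width=18, slack=0)
Line 5: ['festival', 'early'] (min_width=14, slack=4)
Line 6: ['number', 'salt'] (min_width=11, slack=7)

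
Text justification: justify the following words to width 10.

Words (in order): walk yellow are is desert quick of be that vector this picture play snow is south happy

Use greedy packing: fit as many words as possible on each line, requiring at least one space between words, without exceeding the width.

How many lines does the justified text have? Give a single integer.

Line 1: ['walk'] (min_width=4, slack=6)
Line 2: ['yellow', 'are'] (min_width=10, slack=0)
Line 3: ['is', 'desert'] (min_width=9, slack=1)
Line 4: ['quick', 'of'] (min_width=8, slack=2)
Line 5: ['be', 'that'] (min_width=7, slack=3)
Line 6: ['vector'] (min_width=6, slack=4)
Line 7: ['this'] (min_width=4, slack=6)
Line 8: ['picture'] (min_width=7, slack=3)
Line 9: ['play', 'snow'] (min_width=9, slack=1)
Line 10: ['is', 'south'] (min_width=8, slack=2)
Line 11: ['happy'] (min_width=5, slack=5)
Total lines: 11

Answer: 11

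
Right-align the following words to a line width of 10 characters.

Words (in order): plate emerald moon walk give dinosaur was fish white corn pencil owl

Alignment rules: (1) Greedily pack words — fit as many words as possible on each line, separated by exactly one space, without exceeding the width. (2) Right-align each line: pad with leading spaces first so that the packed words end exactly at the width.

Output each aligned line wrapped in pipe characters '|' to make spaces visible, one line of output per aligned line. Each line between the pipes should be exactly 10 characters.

Line 1: ['plate'] (min_width=5, slack=5)
Line 2: ['emerald'] (min_width=7, slack=3)
Line 3: ['moon', 'walk'] (min_width=9, slack=1)
Line 4: ['give'] (min_width=4, slack=6)
Line 5: ['dinosaur'] (min_width=8, slack=2)
Line 6: ['was', 'fish'] (min_width=8, slack=2)
Line 7: ['white', 'corn'] (min_width=10, slack=0)
Line 8: ['pencil', 'owl'] (min_width=10, slack=0)

Answer: |     plate|
|   emerald|
| moon walk|
|      give|
|  dinosaur|
|  was fish|
|white corn|
|pencil owl|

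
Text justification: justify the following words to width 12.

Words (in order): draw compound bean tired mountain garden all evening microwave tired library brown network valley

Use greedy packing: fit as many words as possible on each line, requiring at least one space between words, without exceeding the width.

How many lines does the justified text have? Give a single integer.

Line 1: ['draw'] (min_width=4, slack=8)
Line 2: ['compound'] (min_width=8, slack=4)
Line 3: ['bean', 'tired'] (min_width=10, slack=2)
Line 4: ['mountain'] (min_width=8, slack=4)
Line 5: ['garden', 'all'] (min_width=10, slack=2)
Line 6: ['evening'] (min_width=7, slack=5)
Line 7: ['microwave'] (min_width=9, slack=3)
Line 8: ['tired'] (min_width=5, slack=7)
Line 9: ['library'] (min_width=7, slack=5)
Line 10: ['brown'] (min_width=5, slack=7)
Line 11: ['network'] (min_width=7, slack=5)
Line 12: ['valley'] (min_width=6, slack=6)
Total lines: 12

Answer: 12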